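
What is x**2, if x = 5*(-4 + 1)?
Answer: 225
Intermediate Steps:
x = -15 (x = 5*(-3) = -15)
x**2 = (-15)**2 = 225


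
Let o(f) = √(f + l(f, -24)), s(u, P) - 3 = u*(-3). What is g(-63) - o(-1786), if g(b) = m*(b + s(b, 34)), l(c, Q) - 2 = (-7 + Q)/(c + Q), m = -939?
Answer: -121131 - I*√5844506290/1810 ≈ -1.2113e+5 - 42.237*I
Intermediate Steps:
s(u, P) = 3 - 3*u (s(u, P) = 3 + u*(-3) = 3 - 3*u)
l(c, Q) = 2 + (-7 + Q)/(Q + c) (l(c, Q) = 2 + (-7 + Q)/(c + Q) = 2 + (-7 + Q)/(Q + c))
o(f) = √(f + (-79 + 2*f)/(-24 + f)) (o(f) = √(f + (-7 + 2*f + 3*(-24))/(-24 + f)) = √(f + (-7 + 2*f - 72)/(-24 + f)) = √(f + (-79 + 2*f)/(-24 + f)))
g(b) = -2817 + 1878*b (g(b) = -939*(b + (3 - 3*b)) = -939*(3 - 2*b) = -2817 + 1878*b)
g(-63) - o(-1786) = (-2817 + 1878*(-63)) - √((-79 + (-1786)² - 22*(-1786))/(-24 - 1786)) = (-2817 - 118314) - √((-79 + 3189796 + 39292)/(-1810)) = -121131 - √(-1/1810*3229009) = -121131 - √(-3229009/1810) = -121131 - I*√5844506290/1810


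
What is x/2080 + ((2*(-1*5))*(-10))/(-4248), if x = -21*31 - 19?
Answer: -38177/110448 ≈ -0.34566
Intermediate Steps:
x = -670 (x = -651 - 19 = -670)
x/2080 + ((2*(-1*5))*(-10))/(-4248) = -670/2080 + ((2*(-1*5))*(-10))/(-4248) = -670*1/2080 + ((2*(-5))*(-10))*(-1/4248) = -67/208 - 10*(-10)*(-1/4248) = -67/208 + 100*(-1/4248) = -67/208 - 25/1062 = -38177/110448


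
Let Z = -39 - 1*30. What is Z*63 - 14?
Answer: -4361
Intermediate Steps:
Z = -69 (Z = -39 - 30 = -69)
Z*63 - 14 = -69*63 - 14 = -4347 - 14 = -4361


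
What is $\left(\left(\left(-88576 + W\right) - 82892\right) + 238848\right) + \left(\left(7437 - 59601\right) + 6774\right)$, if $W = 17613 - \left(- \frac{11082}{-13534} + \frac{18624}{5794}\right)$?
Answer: $\frac{776298105816}{19603999} \approx 39599.0$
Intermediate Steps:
$W = \frac{345206167806}{19603999}$ ($W = 17613 - \left(\left(-11082\right) \left(- \frac{1}{13534}\right) + 18624 \cdot \frac{1}{5794}\right) = 17613 - \left(\frac{5541}{6767} + \frac{9312}{2897}\right) = 17613 - \frac{79066581}{19603999} = \frac{345206167806}{19603999} \approx 17609.0$)
$\left(\left(\left(-88576 + W\right) - 82892\right) + 238848\right) + \left(\left(7437 - 59601\right) + 6774\right) = \left(\left(\left(-88576 + \frac{345206167806}{19603999}\right) - 82892\right) + 238848\right) + \left(\left(7437 - 59601\right) + 6774\right) = \left(\left(- \frac{1391237647618}{19603999} - 82892\right) + 238848\right) + \left(-52164 + 6774\right) = \left(- \frac{3016252332726}{19603999} + 238848\right) - 45390 = \frac{1666123620426}{19603999} - 45390 = \frac{776298105816}{19603999}$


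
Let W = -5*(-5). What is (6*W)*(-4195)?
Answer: -629250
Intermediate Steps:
W = 25
(6*W)*(-4195) = (6*25)*(-4195) = 150*(-4195) = -629250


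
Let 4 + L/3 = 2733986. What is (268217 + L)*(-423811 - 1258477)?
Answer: -14249253572944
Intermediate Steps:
L = 8201946 (L = -12 + 3*2733986 = -12 + 8201958 = 8201946)
(268217 + L)*(-423811 - 1258477) = (268217 + 8201946)*(-423811 - 1258477) = 8470163*(-1682288) = -14249253572944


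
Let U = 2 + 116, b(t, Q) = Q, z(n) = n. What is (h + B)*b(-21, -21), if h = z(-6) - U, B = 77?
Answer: 987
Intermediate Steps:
U = 118
h = -124 (h = -6 - 1*118 = -6 - 118 = -124)
(h + B)*b(-21, -21) = (-124 + 77)*(-21) = -47*(-21) = 987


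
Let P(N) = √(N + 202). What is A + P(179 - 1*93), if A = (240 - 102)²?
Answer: 19044 + 12*√2 ≈ 19061.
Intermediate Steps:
A = 19044 (A = 138² = 19044)
P(N) = √(202 + N)
A + P(179 - 1*93) = 19044 + √(202 + (179 - 1*93)) = 19044 + √(202 + (179 - 93)) = 19044 + √(202 + 86) = 19044 + √288 = 19044 + 12*√2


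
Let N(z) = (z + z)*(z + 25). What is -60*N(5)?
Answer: -18000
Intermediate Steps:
N(z) = 2*z*(25 + z) (N(z) = (2*z)*(25 + z) = 2*z*(25 + z))
-60*N(5) = -60*2*5*(25 + 5) = -60*2*5*30 = -60*300 = -1*18000 = -18000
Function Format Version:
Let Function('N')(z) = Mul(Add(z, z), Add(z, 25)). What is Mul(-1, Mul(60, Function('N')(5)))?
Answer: -18000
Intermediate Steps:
Function('N')(z) = Mul(2, z, Add(25, z)) (Function('N')(z) = Mul(Mul(2, z), Add(25, z)) = Mul(2, z, Add(25, z)))
Mul(-1, Mul(60, Function('N')(5))) = Mul(-1, Mul(60, Mul(2, 5, Add(25, 5)))) = Mul(-1, Mul(60, Mul(2, 5, 30))) = Mul(-1, Mul(60, 300)) = Mul(-1, 18000) = -18000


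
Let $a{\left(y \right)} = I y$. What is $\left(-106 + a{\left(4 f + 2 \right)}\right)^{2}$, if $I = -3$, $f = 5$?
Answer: $29584$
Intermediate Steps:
$a{\left(y \right)} = - 3 y$
$\left(-106 + a{\left(4 f + 2 \right)}\right)^{2} = \left(-106 - 3 \left(4 \cdot 5 + 2\right)\right)^{2} = \left(-106 - 3 \left(20 + 2\right)\right)^{2} = \left(-106 - 66\right)^{2} = \left(-172\right)^{2} = 29584$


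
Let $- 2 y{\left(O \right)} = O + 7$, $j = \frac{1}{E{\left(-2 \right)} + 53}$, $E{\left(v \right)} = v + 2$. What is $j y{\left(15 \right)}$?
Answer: $- \frac{11}{53} \approx -0.20755$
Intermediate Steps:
$E{\left(v \right)} = 2 + v$
$j = \frac{1}{53}$ ($j = \frac{1}{\left(2 - 2\right) + 53} = \frac{1}{0 + 53} = \frac{1}{53} \approx 0.018868$)
$y{\left(O \right)} = - \frac{7}{2} - \frac{O}{2}$ ($y{\left(O \right)} = - \frac{O + 7}{2} = - \frac{7 + O}{2} = - \frac{7}{2} - \frac{O}{2}$)
$j y{\left(15 \right)} = \frac{- \frac{7}{2} - \frac{15}{2}}{53} = \frac{1}{53} \left(-11\right) = - \frac{11}{53}$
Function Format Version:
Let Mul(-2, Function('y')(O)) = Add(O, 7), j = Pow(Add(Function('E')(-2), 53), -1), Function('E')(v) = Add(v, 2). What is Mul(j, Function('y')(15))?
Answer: Rational(-11, 53) ≈ -0.20755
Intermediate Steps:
Function('E')(v) = Add(2, v)
j = Rational(1, 53) (j = Pow(Add(Add(2, -2), 53), -1) = Pow(Add(0, 53), -1) = Pow(53, -1) = Rational(1, 53) ≈ 0.018868)
Function('y')(O) = Add(Rational(-7, 2), Mul(Rational(-1, 2), O)) (Function('y')(O) = Mul(Rational(-1, 2), Add(O, 7)) = Mul(Rational(-1, 2), Add(7, O)) = Add(Rational(-7, 2), Mul(Rational(-1, 2), O)))
Mul(j, Function('y')(15)) = Mul(Rational(1, 53), Add(Rational(-7, 2), Mul(Rational(-1, 2), 15))) = Mul(Rational(1, 53), Add(Rational(-7, 2), Rational(-15, 2))) = Mul(Rational(1, 53), -11) = Rational(-11, 53)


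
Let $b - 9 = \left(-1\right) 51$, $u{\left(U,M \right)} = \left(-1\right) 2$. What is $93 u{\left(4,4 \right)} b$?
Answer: $7812$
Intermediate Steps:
$u{\left(U,M \right)} = -2$
$b = -42$ ($b = 9 - 51 = -42$)
$93 u{\left(4,4 \right)} b = 93 \left(-2\right) \left(-42\right) = \left(-186\right) \left(-42\right) = 7812$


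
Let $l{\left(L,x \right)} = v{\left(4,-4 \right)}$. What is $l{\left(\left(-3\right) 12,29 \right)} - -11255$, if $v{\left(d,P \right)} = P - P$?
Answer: $11255$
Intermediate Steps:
$v{\left(d,P \right)} = 0$
$l{\left(L,x \right)} = 0$
$l{\left(\left(-3\right) 12,29 \right)} - -11255 = 0 - -11255 = 0 + 11255 = 11255$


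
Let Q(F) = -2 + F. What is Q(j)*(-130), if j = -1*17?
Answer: 2470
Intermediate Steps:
j = -17
Q(j)*(-130) = (-2 - 17)*(-130) = -19*(-130) = 2470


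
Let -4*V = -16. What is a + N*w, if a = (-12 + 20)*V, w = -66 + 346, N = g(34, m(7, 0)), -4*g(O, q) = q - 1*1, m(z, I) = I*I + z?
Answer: -388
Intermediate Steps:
m(z, I) = z + I² (m(z, I) = I² + z = z + I²)
V = 4 (V = -¼*(-16) = 4)
g(O, q) = ¼ - q/4 (g(O, q) = -(q - 1*1)/4 = -(q - 1)/4 = -(-1 + q)/4 = ¼ - q/4)
N = -3/2 (N = ¼ - (7 + 0²)/4 = ¼ - (7 + 0)/4 = ¼ - ¼*7 = ¼ - 7/4 = -3/2 ≈ -1.5000)
w = 280
a = 32 (a = (-12 + 20)*4 = 8*4 = 32)
a + N*w = 32 - 3/2*280 = 32 - 420 = -388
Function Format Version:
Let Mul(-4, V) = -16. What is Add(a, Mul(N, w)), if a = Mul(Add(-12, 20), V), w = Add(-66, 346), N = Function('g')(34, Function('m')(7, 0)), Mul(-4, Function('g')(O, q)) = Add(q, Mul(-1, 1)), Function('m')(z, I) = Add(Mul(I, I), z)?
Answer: -388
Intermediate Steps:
Function('m')(z, I) = Add(z, Pow(I, 2)) (Function('m')(z, I) = Add(Pow(I, 2), z) = Add(z, Pow(I, 2)))
V = 4 (V = Mul(Rational(-1, 4), -16) = 4)
Function('g')(O, q) = Add(Rational(1, 4), Mul(Rational(-1, 4), q)) (Function('g')(O, q) = Mul(Rational(-1, 4), Add(q, Mul(-1, 1))) = Mul(Rational(-1, 4), Add(q, -1)) = Mul(Rational(-1, 4), Add(-1, q)) = Add(Rational(1, 4), Mul(Rational(-1, 4), q)))
N = Rational(-3, 2) (N = Add(Rational(1, 4), Mul(Rational(-1, 4), Add(7, Pow(0, 2)))) = Add(Rational(1, 4), Mul(Rational(-1, 4), Add(7, 0))) = Add(Rational(1, 4), Mul(Rational(-1, 4), 7)) = Add(Rational(1, 4), Rational(-7, 4)) = Rational(-3, 2) ≈ -1.5000)
w = 280
a = 32 (a = Mul(Add(-12, 20), 4) = Mul(8, 4) = 32)
Add(a, Mul(N, w)) = Add(32, Mul(Rational(-3, 2), 280)) = Add(32, -420) = -388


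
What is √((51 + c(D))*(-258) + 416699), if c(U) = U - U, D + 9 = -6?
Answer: √403541 ≈ 635.25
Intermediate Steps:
D = -15 (D = -9 - 6 = -15)
c(U) = 0
√((51 + c(D))*(-258) + 416699) = √((51 + 0)*(-258) + 416699) = √(51*(-258) + 416699) = √(-13158 + 416699) = √403541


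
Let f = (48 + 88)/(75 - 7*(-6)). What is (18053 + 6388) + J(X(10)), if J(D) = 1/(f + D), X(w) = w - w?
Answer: 3324093/136 ≈ 24442.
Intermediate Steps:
X(w) = 0
f = 136/117 (f = 136/(75 + 42) = 136/117 ≈ 1.1624)
J(D) = 1/(136/117 + D)
(18053 + 6388) + J(X(10)) = (18053 + 6388) + 117/(136 + 117*0) = 24441 + 117/(136 + 0) = 24441 + 117/136 = 3324093/136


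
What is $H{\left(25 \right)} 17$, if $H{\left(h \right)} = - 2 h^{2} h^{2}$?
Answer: $-13281250$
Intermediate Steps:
$H{\left(h \right)} = - 2 h^{4}$
$H{\left(25 \right)} 17 = - 2 \cdot 25^{4} \cdot 17 = \left(-2\right) 390625 \cdot 17 = \left(-781250\right) 17 = -13281250$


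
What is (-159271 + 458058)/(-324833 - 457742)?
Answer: -298787/782575 ≈ -0.38180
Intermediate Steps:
(-159271 + 458058)/(-324833 - 457742) = 298787/(-782575) = 298787*(-1/782575) = -298787/782575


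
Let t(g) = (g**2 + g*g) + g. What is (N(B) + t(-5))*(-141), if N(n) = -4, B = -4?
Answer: -5781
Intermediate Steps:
t(g) = g + 2*g**2 (t(g) = (g**2 + g**2) + g = 2*g**2 + g = g + 2*g**2)
(N(B) + t(-5))*(-141) = (-4 - 5*(1 + 2*(-5)))*(-141) = (-4 - 5*(1 - 10))*(-141) = (-4 - 5*(-9))*(-141) = (-4 + 45)*(-141) = 41*(-141) = -5781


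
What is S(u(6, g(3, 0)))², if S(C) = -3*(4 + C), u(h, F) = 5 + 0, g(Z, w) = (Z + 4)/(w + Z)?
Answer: 729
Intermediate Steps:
g(Z, w) = (4 + Z)/(Z + w)
u(h, F) = 5
S(C) = -12 - 3*C
S(u(6, g(3, 0)))² = (-12 - 3*5)² = (-12 - 15)² = (-27)² = 729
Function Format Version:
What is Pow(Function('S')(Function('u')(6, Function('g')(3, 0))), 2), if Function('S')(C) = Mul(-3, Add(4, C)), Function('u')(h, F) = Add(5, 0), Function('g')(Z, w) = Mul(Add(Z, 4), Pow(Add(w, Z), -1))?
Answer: 729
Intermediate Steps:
Function('g')(Z, w) = Mul(Pow(Add(Z, w), -1), Add(4, Z)) (Function('g')(Z, w) = Mul(Add(4, Z), Pow(Add(Z, w), -1)) = Mul(Pow(Add(Z, w), -1), Add(4, Z)))
Function('u')(h, F) = 5
Function('S')(C) = Add(-12, Mul(-3, C))
Pow(Function('S')(Function('u')(6, Function('g')(3, 0))), 2) = Pow(Add(-12, Mul(-3, 5)), 2) = Pow(Add(-12, -15), 2) = Pow(-27, 2) = 729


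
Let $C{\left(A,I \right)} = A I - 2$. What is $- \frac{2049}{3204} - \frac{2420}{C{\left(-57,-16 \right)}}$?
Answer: $- \frac{320609}{97188} \approx -3.2989$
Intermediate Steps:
$C{\left(A,I \right)} = -2 + A I$
$- \frac{2049}{3204} - \frac{2420}{C{\left(-57,-16 \right)}} = - \frac{2049}{3204} - \frac{2420}{-2 - -912} = \left(-2049\right) \frac{1}{3204} - \frac{2420}{-2 + 912} = - \frac{683}{1068} - \frac{2420}{910} = - \frac{683}{1068} - \frac{242}{91} = - \frac{320609}{97188}$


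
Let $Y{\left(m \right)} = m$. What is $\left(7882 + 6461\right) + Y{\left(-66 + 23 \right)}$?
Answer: $14300$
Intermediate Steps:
$\left(7882 + 6461\right) + Y{\left(-66 + 23 \right)} = \left(7882 + 6461\right) + \left(-66 + 23\right) = 14343 - 43 = 14300$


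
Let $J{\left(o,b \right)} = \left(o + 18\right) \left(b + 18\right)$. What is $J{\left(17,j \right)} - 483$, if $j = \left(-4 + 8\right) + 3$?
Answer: $392$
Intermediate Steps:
$j = 7$ ($j = 4 + 3 = 7$)
$J{\left(o,b \right)} = \left(18 + b\right) \left(18 + o\right)$ ($J{\left(o,b \right)} = \left(18 + o\right) \left(18 + b\right) = \left(18 + b\right) \left(18 + o\right)$)
$J{\left(17,j \right)} - 483 = \left(324 + 18 \cdot 7 + 18 \cdot 17 + 7 \cdot 17\right) - 483 = \left(324 + 126 + 306 + 119\right) - 483 = 875 - 483 = 392$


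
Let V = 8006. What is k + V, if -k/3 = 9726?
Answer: -21172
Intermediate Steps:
k = -29178 (k = -3*9726 = -29178)
k + V = -29178 + 8006 = -21172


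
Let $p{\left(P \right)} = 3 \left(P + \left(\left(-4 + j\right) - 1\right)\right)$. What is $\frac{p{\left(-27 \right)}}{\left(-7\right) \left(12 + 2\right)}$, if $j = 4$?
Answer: $\frac{6}{7} \approx 0.85714$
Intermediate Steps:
$p{\left(P \right)} = -3 + 3 P$ ($p{\left(P \right)} = 3 \left(P + \left(\left(-4 + 4\right) - 1\right)\right) = 3 \left(P + \left(0 - 1\right)\right) = 3 \left(P - 1\right) = 3 \left(-1 + P\right) = -3 + 3 P$)
$\frac{p{\left(-27 \right)}}{\left(-7\right) \left(12 + 2\right)} = \frac{-3 + 3 \left(-27\right)}{\left(-7\right) \left(12 + 2\right)} = \frac{-3 - 81}{\left(-7\right) 14} = - \frac{84}{-98} = \left(-84\right) \left(- \frac{1}{98}\right) = \frac{6}{7}$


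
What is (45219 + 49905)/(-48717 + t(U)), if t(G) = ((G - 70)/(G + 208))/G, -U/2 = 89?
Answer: -126990540/65037133 ≈ -1.9526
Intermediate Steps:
U = -178 (U = -2*89 = -178)
t(G) = (-70 + G)/(G*(208 + G)) (t(G) = ((-70 + G)/(208 + G))/G = (-70 + G)/(G*(208 + G)))
(45219 + 49905)/(-48717 + t(U)) = (45219 + 49905)/(-48717 + (-70 - 178)/((-178)*(208 - 178))) = 95124/(-48717 - 1/178*(-248)/30) = 95124/(-48717 - 1/178*1/30*(-248)) = 95124/(-48717 + 62/1335) = 95124/(-65037133/1335) = 95124*(-1335/65037133) = -126990540/65037133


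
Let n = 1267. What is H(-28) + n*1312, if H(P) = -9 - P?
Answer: 1662323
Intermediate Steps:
H(-28) + n*1312 = (-9 - 1*(-28)) + 1267*1312 = (-9 + 28) + 1662304 = 19 + 1662304 = 1662323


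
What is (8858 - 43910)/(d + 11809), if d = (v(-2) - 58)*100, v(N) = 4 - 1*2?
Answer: -35052/6209 ≈ -5.6454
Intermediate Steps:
v(N) = 2 (v(N) = 4 - 2 = 2)
d = -5600 (d = (2 - 58)*100 = -56*100 = -5600)
(8858 - 43910)/(d + 11809) = (8858 - 43910)/(-5600 + 11809) = -35052/6209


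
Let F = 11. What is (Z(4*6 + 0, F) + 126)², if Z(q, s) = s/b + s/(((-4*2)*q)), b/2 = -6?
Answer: 576240025/36864 ≈ 15632.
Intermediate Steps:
b = -12 (b = 2*(-6) = -12)
Z(q, s) = -s/12 - s/(8*q) (Z(q, s) = s/(-12) + s/(((-4*2)*q)) = s*(-1/12) + s/((-8*q)) = -s/12 + s*(-1/(8*q)) = -s/12 - s/(8*q))
(Z(4*6 + 0, F) + 126)² = ((-1/12*11 - ⅛*11/(4*6 + 0)) + 126)² = ((-11/12 - ⅛*11/(24 + 0)) + 126)² = ((-11/12 - ⅛*11/24) + 126)² = ((-11/12 - ⅛*11*1/24) + 126)² = ((-11/12 - 11/192) + 126)² = (-187/192 + 126)² = (24005/192)² = 576240025/36864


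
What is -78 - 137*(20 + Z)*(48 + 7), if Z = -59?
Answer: 293787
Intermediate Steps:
-78 - 137*(20 + Z)*(48 + 7) = -78 - 137*(20 - 59)*(48 + 7) = -78 - (-5343)*55 = -78 - 137*(-2145) = -78 + 293865 = 293787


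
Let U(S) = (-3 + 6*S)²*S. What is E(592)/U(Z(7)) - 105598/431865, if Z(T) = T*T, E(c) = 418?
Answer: -6952135684/28443924495 ≈ -0.24442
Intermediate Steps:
Z(T) = T²
U(S) = S*(-3 + 6*S)²
E(592)/U(Z(7)) - 105598/431865 = 418/((9*7²*(-1 + 2*7²)²)) - 105598/431865 = 418/((9*49*(-1 + 2*49)²)) - 105598*1/431865 = 418/((9*49*(-1 + 98)²)) - 105598/431865 = 418/((9*49*97²)) - 105598/431865 = 418/((9*49*9409)) - 105598/431865 = 418/4149369 - 105598/431865 = -6952135684/28443924495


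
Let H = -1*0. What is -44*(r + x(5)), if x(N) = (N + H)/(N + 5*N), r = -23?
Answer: 3014/3 ≈ 1004.7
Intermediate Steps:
H = 0
x(N) = ⅙ (x(N) = (N + 0)/(N + 5*N) = N/((6*N)) = N*(1/(6*N)) = ⅙)
-44*(r + x(5)) = -44*(-23 + ⅙) = -44*(-137/6) = 3014/3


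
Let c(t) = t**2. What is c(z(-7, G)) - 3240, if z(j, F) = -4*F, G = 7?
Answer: -2456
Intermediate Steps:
c(z(-7, G)) - 3240 = (-4*7)**2 - 3240 = (-28)**2 - 3240 = 784 - 3240 = -2456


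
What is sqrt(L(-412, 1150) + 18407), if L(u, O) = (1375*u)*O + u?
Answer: I*sqrt(651457005) ≈ 25524.0*I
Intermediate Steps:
L(u, O) = u + 1375*O*u (L(u, O) = 1375*O*u + u = u + 1375*O*u)
sqrt(L(-412, 1150) + 18407) = sqrt(-412*(1 + 1375*1150) + 18407) = sqrt(-412*(1 + 1581250) + 18407) = sqrt(-412*1581251 + 18407) = sqrt(-651475412 + 18407) = sqrt(-651457005) = I*sqrt(651457005)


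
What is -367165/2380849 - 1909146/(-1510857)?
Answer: 1330218178183/1199040792531 ≈ 1.1094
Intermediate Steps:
-367165/2380849 - 1909146/(-1510857) = -367165*1/2380849 - 1909146*(-1/1510857) = -367165/2380849 + 636382/503619 = 1330218178183/1199040792531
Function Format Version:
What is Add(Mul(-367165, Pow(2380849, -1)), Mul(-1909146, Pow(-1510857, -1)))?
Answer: Rational(1330218178183, 1199040792531) ≈ 1.1094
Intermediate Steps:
Add(Mul(-367165, Pow(2380849, -1)), Mul(-1909146, Pow(-1510857, -1))) = Add(Mul(-367165, Rational(1, 2380849)), Mul(-1909146, Rational(-1, 1510857))) = Add(Rational(-367165, 2380849), Rational(636382, 503619)) = Rational(1330218178183, 1199040792531)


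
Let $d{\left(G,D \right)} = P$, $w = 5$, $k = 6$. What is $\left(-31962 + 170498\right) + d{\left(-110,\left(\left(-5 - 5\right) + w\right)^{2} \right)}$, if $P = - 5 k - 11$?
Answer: $138495$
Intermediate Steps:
$P = -41$ ($P = \left(-5\right) 6 - 11 = -30 - 11 = -41$)
$d{\left(G,D \right)} = -41$
$\left(-31962 + 170498\right) + d{\left(-110,\left(\left(-5 - 5\right) + w\right)^{2} \right)} = \left(-31962 + 170498\right) - 41 = 138536 - 41 = 138495$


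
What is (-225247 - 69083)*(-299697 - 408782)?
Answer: 208526624070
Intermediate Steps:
(-225247 - 69083)*(-299697 - 408782) = -294330*(-708479) = 208526624070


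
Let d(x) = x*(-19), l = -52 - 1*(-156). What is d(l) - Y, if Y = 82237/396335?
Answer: -783240197/396335 ≈ -1976.2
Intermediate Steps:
l = 104 (l = -52 + 156 = 104)
d(x) = -19*x
Y = 82237/396335 (Y = 82237*(1/396335) = 82237/396335 ≈ 0.20749)
d(l) - Y = -19*104 - 1*82237/396335 = -1976 - 82237/396335 = -783240197/396335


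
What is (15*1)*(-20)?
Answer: -300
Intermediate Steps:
(15*1)*(-20) = 15*(-20) = -300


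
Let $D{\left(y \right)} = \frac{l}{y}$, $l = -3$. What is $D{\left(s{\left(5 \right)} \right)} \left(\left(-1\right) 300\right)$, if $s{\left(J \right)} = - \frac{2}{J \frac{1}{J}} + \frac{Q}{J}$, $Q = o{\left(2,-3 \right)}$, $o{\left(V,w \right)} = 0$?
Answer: $-450$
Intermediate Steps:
$Q = 0$
$s{\left(J \right)} = -2$ ($s{\left(J \right)} = - \frac{2}{J \frac{1}{J}} + \frac{0}{J} = - \frac{2}{1} + 0 = \left(-2\right) 1 + 0 = -2 + 0 = -2$)
$D{\left(y \right)} = - \frac{3}{y}$
$D{\left(s{\left(5 \right)} \right)} \left(\left(-1\right) 300\right) = - \frac{3}{-2} \left(\left(-1\right) 300\right) = \left(-3\right) \left(- \frac{1}{2}\right) \left(-300\right) = \frac{3}{2} \left(-300\right) = -450$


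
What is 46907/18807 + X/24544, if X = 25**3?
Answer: 1445144783/461599008 ≈ 3.1307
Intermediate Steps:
X = 15625
46907/18807 + X/24544 = 46907/18807 + 15625/24544 = 1445144783/461599008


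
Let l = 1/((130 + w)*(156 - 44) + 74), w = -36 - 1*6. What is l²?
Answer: 1/98604900 ≈ 1.0141e-8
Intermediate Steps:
w = -42 (w = -36 - 6 = -42)
l = 1/9930 (l = 1/((130 - 42)*(156 - 44) + 74) = 1/(88*112 + 74) = 1/(9856 + 74) = 1/9930 ≈ 0.00010070)
l² = (1/9930)² = 1/98604900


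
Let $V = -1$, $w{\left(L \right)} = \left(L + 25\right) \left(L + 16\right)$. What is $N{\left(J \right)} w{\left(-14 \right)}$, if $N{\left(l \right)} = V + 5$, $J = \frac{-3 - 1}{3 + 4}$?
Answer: $88$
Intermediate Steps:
$w{\left(L \right)} = \left(16 + L\right) \left(25 + L\right)$ ($w{\left(L \right)} = \left(25 + L\right) \left(16 + L\right) = \left(16 + L\right) \left(25 + L\right)$)
$J = - \frac{4}{7} \approx -0.57143$
$N{\left(l \right)} = 4$ ($N{\left(l \right)} = -1 + 5 = 4$)
$N{\left(J \right)} w{\left(-14 \right)} = 4 \left(400 + \left(-14\right)^{2} + 41 \left(-14\right)\right) = 4 \left(400 + 196 - 574\right) = 4 \cdot 22 = 88$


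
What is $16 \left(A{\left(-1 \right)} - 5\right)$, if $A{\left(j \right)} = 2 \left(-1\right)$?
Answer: $-112$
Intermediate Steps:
$A{\left(j \right)} = -2$
$16 \left(A{\left(-1 \right)} - 5\right) = 16 \left(-2 - 5\right) = 16 \left(-7\right) = -112$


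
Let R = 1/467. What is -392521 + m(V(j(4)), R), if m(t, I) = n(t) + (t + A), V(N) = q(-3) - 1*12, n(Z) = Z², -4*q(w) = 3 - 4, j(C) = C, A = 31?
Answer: -6277819/16 ≈ -3.9236e+5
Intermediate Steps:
q(w) = ¼ (q(w) = -(3 - 4)/4 = -¼*(-1) = ¼)
V(N) = -47/4 (V(N) = ¼ - 1*12 = ¼ - 12 = -47/4)
R = 1/467 ≈ 0.0021413
m(t, I) = 31 + t + t² (m(t, I) = t² + (t + 31) = t² + (31 + t) = 31 + t + t²)
-392521 + m(V(j(4)), R) = -392521 + (31 - 47/4 + (-47/4)²) = -392521 + (31 - 47/4 + 2209/16) = -392521 + 2517/16 = -6277819/16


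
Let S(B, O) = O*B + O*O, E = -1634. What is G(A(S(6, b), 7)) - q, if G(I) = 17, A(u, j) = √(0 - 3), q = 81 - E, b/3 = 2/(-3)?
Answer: -1698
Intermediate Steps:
b = -2 (b = 3*(2/(-3)) = 3*(2*(-⅓)) = 3*(-⅔) = -2)
S(B, O) = O² + B*O (S(B, O) = B*O + O² = O² + B*O)
q = 1715 (q = 81 - 1*(-1634) = 81 + 1634 = 1715)
A(u, j) = I*√3 (A(u, j) = √(-3) = I*√3)
G(A(S(6, b), 7)) - q = 17 - 1*1715 = 17 - 1715 = -1698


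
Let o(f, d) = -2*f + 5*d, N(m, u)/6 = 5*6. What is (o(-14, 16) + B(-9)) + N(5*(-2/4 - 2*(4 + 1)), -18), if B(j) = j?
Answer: 279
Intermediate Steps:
N(m, u) = 180 (N(m, u) = 6*(5*6) = 6*30 = 180)
(o(-14, 16) + B(-9)) + N(5*(-2/4 - 2*(4 + 1)), -18) = ((-2*(-14) + 5*16) - 9) + 180 = ((28 + 80) - 9) + 180 = (108 - 9) + 180 = 99 + 180 = 279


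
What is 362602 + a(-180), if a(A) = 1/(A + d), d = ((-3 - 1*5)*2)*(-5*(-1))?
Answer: 94276519/260 ≈ 3.6260e+5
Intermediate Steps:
d = -80 (d = ((-3 - 5)*2)*5 = -8*2*5 = -16*5 = -80)
a(A) = 1/(-80 + A) (a(A) = 1/(A - 80) = 1/(-80 + A))
362602 + a(-180) = 362602 + 1/(-80 - 180) = 362602 + 1/(-260) = 362602 - 1/260 = 94276519/260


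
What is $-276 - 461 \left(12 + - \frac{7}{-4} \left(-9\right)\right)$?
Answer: $\frac{5811}{4} \approx 1452.8$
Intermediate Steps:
$-276 - 461 \left(12 + - \frac{7}{-4} \left(-9\right)\right) = -276 - 461 \left(12 + \left(-7\right) \left(- \frac{1}{4}\right) \left(-9\right)\right) = -276 - 461 \left(12 + \frac{7}{4} \left(-9\right)\right) = -276 - 461 \left(12 - \frac{63}{4}\right) = -276 - - \frac{6915}{4} = -276 + \frac{6915}{4} = \frac{5811}{4}$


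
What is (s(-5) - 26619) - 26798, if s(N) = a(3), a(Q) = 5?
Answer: -53412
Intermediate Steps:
s(N) = 5
(s(-5) - 26619) - 26798 = (5 - 26619) - 26798 = -26614 - 26798 = -53412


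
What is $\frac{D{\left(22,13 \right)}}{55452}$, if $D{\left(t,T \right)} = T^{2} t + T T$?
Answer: $\frac{3887}{55452} \approx 0.070097$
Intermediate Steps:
$D{\left(t,T \right)} = T^{2} + t T^{2}$ ($D{\left(t,T \right)} = t T^{2} + T^{2} = T^{2} + t T^{2}$)
$\frac{D{\left(22,13 \right)}}{55452} = \frac{13^{2} \left(1 + 22\right)}{55452} = 169 \cdot 23 \cdot \frac{1}{55452} = 3887 \cdot \frac{1}{55452} = \frac{3887}{55452}$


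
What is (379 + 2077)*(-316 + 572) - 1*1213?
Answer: 627523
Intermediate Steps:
(379 + 2077)*(-316 + 572) - 1*1213 = 2456*256 - 1213 = 628736 - 1213 = 627523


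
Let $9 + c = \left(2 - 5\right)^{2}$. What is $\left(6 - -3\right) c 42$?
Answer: $0$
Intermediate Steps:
$c = 0$ ($c = -9 + \left(2 - 5\right)^{2} = -9 + \left(-3\right)^{2} = -9 + 9 = 0$)
$\left(6 - -3\right) c 42 = \left(6 - -3\right) 0 \cdot 42 = \left(6 + 3\right) 0 \cdot 42 = 9 \cdot 0 \cdot 42 = 0 \cdot 42 = 0$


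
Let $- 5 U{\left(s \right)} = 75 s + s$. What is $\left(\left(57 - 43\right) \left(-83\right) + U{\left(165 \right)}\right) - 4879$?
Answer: $-8549$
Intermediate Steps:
$U{\left(s \right)} = - \frac{76 s}{5}$ ($U{\left(s \right)} = - \frac{75 s + s}{5} = - \frac{76 s}{5}$)
$\left(\left(57 - 43\right) \left(-83\right) + U{\left(165 \right)}\right) - 4879 = \left(\left(57 - 43\right) \left(-83\right) - 2508\right) - 4879 = \left(14 \left(-83\right) - 2508\right) - 4879 = \left(-1162 - 2508\right) - 4879 = -3670 - 4879 = -8549$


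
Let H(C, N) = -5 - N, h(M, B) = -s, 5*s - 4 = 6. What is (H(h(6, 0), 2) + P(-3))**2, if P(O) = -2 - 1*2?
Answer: 121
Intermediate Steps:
s = 2 (s = 4/5 + (1/5)*6 = 4/5 + 6/5 = 2)
h(M, B) = -2 (h(M, B) = -1*2 = -2)
P(O) = -4 (P(O) = -2 - 2 = -4)
(H(h(6, 0), 2) + P(-3))**2 = ((-5 - 1*2) - 4)**2 = ((-5 - 2) - 4)**2 = (-7 - 4)**2 = (-11)**2 = 121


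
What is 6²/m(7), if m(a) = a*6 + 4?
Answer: 18/23 ≈ 0.78261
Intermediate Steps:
m(a) = 4 + 6*a (m(a) = 6*a + 4 = 4 + 6*a)
6²/m(7) = 6²/(4 + 6*7) = 36/(4 + 42) = 36/46 = 36*(1/46) = 18/23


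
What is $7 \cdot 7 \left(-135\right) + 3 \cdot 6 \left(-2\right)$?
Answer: $-6651$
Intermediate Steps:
$7 \cdot 7 \left(-135\right) + 3 \cdot 6 \left(-2\right) = 49 \left(-135\right) + 18 \left(-2\right) = -6615 - 36 = -6651$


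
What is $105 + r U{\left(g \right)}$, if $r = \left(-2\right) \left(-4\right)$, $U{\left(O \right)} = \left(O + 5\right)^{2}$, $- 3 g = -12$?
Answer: $753$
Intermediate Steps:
$g = 4$ ($g = \left(- \frac{1}{3}\right) \left(-12\right) = 4$)
$U{\left(O \right)} = \left(5 + O\right)^{2}$
$r = 8$
$105 + r U{\left(g \right)} = 105 + 8 \left(5 + 4\right)^{2} = 105 + 8 \cdot 9^{2} = 105 + 8 \cdot 81 = 105 + 648 = 753$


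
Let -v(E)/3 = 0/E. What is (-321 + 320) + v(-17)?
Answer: -1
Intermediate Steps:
v(E) = 0 (v(E) = -0/E = -3*0 = 0)
(-321 + 320) + v(-17) = (-321 + 320) + 0 = -1 + 0 = -1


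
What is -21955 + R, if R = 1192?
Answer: -20763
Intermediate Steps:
-21955 + R = -21955 + 1192 = -20763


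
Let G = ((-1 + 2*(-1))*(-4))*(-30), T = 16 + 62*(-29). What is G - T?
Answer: 1422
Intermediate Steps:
T = -1782 (T = 16 - 1798 = -1782)
G = -360 (G = ((-1 - 2)*(-4))*(-30) = -3*(-4)*(-30) = 12*(-30) = -360)
G - T = -360 - 1*(-1782) = -360 + 1782 = 1422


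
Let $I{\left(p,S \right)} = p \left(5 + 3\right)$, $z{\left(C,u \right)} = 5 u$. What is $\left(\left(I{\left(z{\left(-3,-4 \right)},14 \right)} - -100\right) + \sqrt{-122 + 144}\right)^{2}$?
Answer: $\left(60 - \sqrt{22}\right)^{2} \approx 3059.1$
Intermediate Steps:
$I{\left(p,S \right)} = 8 p$ ($I{\left(p,S \right)} = p 8 = 8 p$)
$\left(\left(I{\left(z{\left(-3,-4 \right)},14 \right)} - -100\right) + \sqrt{-122 + 144}\right)^{2} = \left(\left(8 \cdot 5 \left(-4\right) - -100\right) + \sqrt{-122 + 144}\right)^{2} = \left(\left(8 \left(-20\right) + 100\right) + \sqrt{22}\right)^{2} = \left(\left(-160 + 100\right) + \sqrt{22}\right)^{2} = \left(-60 + \sqrt{22}\right)^{2}$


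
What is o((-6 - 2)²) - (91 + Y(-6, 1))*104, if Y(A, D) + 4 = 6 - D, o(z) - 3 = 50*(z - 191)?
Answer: -15915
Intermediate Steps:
o(z) = -9547 + 50*z (o(z) = 3 + 50*(z - 191) = 3 + 50*(-191 + z) = 3 + (-9550 + 50*z) = -9547 + 50*z)
Y(A, D) = 2 - D (Y(A, D) = -4 + (6 - D) = 2 - D)
o((-6 - 2)²) - (91 + Y(-6, 1))*104 = (-9547 + 50*(-6 - 2)²) - (91 + (2 - 1*1))*104 = (-9547 + 50*(-8)²) - (91 + (2 - 1))*104 = (-9547 + 50*64) - (91 + 1)*104 = (-9547 + 3200) - 92*104 = -6347 - 1*9568 = -6347 - 9568 = -15915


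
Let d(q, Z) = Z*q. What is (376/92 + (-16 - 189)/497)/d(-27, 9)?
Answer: -4667/308637 ≈ -0.015121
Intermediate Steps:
(376/92 + (-16 - 189)/497)/d(-27, 9) = (376/92 + (-16 - 189)/497)/((9*(-27))) = (376*(1/92) - 205*1/497)/(-243) = (94/23 - 205/497)*(-1/243) = (42003/11431)*(-1/243) = -4667/308637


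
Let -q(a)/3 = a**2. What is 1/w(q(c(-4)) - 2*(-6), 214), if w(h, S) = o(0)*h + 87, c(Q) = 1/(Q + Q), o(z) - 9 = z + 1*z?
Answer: 64/12453 ≈ 0.0051393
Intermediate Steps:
o(z) = 9 + 2*z (o(z) = 9 + (z + 1*z) = 9 + (z + z) = 9 + 2*z)
c(Q) = 1/(2*Q)
q(a) = -3*a**2
w(h, S) = 87 + 9*h (w(h, S) = (9 + 2*0)*h + 87 = (9 + 0)*h + 87 = 9*h + 87 = 87 + 9*h)
1/w(q(c(-4)) - 2*(-6), 214) = 1/(87 + 9*(-3*((1/2)/(-4))**2 - 2*(-6))) = 1/(87 + 9*(-3*((1/2)*(-1/4))**2 + 12)) = 1/(87 + 9*(-3*(-1/8)**2 + 12)) = 1/(87 + 9*(-3*1/64 + 12)) = 1/(87 + 9*(-3/64 + 12)) = 1/(87 + 9*(765/64)) = 1/(87 + 6885/64) = 1/(12453/64) = 64/12453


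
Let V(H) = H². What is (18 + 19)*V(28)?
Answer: 29008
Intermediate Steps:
(18 + 19)*V(28) = (18 + 19)*28² = 37*784 = 29008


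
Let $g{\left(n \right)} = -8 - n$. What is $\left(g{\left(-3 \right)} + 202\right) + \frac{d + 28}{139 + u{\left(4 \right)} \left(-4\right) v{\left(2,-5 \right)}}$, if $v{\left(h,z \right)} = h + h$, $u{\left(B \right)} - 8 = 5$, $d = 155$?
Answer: $\frac{4470}{23} \approx 194.35$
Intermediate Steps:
$u{\left(B \right)} = 13$ ($u{\left(B \right)} = 8 + 5 = 13$)
$v{\left(h,z \right)} = 2 h$
$\left(g{\left(-3 \right)} + 202\right) + \frac{d + 28}{139 + u{\left(4 \right)} \left(-4\right) v{\left(2,-5 \right)}} = \left(\left(-8 - -3\right) + 202\right) + \frac{155 + 28}{139 + 13 \left(-4\right) 2 \cdot 2} = \left(\left(-8 + 3\right) + 202\right) + \frac{183}{139 - 208} = \left(-5 + 202\right) + \frac{183}{139 - 208} = 197 + \frac{183}{-69} = 197 + 183 \left(- \frac{1}{69}\right) = 197 - \frac{61}{23} = \frac{4470}{23}$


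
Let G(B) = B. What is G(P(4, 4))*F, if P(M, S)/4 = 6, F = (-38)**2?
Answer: 34656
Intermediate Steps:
F = 1444
P(M, S) = 24 (P(M, S) = 4*6 = 24)
G(P(4, 4))*F = 24*1444 = 34656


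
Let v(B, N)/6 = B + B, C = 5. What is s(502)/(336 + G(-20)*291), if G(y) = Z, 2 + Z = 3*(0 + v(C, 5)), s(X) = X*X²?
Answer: 63253004/26067 ≈ 2426.6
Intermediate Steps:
s(X) = X³
v(B, N) = 12*B (v(B, N) = 6*(B + B) = 6*(2*B) = 12*B)
Z = 178 (Z = -2 + 3*(0 + 12*5) = -2 + 3*(0 + 60) = -2 + 3*60 = -2 + 180 = 178)
G(y) = 178
s(502)/(336 + G(-20)*291) = 502³/(336 + 178*291) = 126506008/(336 + 51798) = 126506008/52134 = 126506008*(1/52134) = 63253004/26067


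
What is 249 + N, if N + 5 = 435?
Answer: 679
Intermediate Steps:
N = 430 (N = -5 + 435 = 430)
249 + N = 249 + 430 = 679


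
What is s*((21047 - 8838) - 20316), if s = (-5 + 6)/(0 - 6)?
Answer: 8107/6 ≈ 1351.2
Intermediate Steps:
s = -1/6 (s = 1/(-6) = 1*(-1/6) = -1/6 ≈ -0.16667)
s*((21047 - 8838) - 20316) = -((21047 - 8838) - 20316)/6 = -(12209 - 20316)/6 = -1/6*(-8107) = 8107/6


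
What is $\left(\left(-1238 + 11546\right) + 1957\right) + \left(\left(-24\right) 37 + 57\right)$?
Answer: $11434$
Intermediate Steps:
$\left(\left(-1238 + 11546\right) + 1957\right) + \left(\left(-24\right) 37 + 57\right) = \left(10308 + 1957\right) + \left(-888 + 57\right) = 12265 - 831 = 11434$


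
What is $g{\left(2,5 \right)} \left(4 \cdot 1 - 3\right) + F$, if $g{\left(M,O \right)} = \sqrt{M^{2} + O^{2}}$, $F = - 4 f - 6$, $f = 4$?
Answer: $-22 + \sqrt{29} \approx -16.615$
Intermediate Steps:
$F = -22$ ($F = \left(-4\right) 4 - 6 = -16 - 6 = -22$)
$g{\left(2,5 \right)} \left(4 \cdot 1 - 3\right) + F = \sqrt{2^{2} + 5^{2}} \left(4 \cdot 1 - 3\right) - 22 = \sqrt{4 + 25} \left(4 - 3\right) - 22 = \sqrt{29} \cdot 1 - 22 = \sqrt{29} - 22 = -22 + \sqrt{29}$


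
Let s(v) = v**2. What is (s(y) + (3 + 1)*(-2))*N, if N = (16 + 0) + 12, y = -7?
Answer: 1148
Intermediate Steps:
N = 28 (N = 16 + 12 = 28)
(s(y) + (3 + 1)*(-2))*N = ((-7)**2 + (3 + 1)*(-2))*28 = (49 + 4*(-2))*28 = (49 - 8)*28 = 41*28 = 1148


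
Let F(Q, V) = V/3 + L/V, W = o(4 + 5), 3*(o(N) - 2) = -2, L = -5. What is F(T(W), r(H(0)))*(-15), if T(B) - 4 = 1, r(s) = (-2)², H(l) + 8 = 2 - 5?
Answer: -5/4 ≈ -1.2500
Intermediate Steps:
o(N) = 4/3 (o(N) = 2 + (⅓)*(-2) = 2 - ⅔ = 4/3)
H(l) = -11 (H(l) = -8 + (2 - 5) = -8 - 3 = -11)
r(s) = 4
W = 4/3 ≈ 1.3333
T(B) = 5 (T(B) = 4 + 1 = 5)
F(Q, V) = -5/V + V/3 (F(Q, V) = V/3 - 5/V = -5/V + V/3)
F(T(W), r(H(0)))*(-15) = (-5/4 + (⅓)*4)*(-15) = (-5*¼ + 4/3)*(-15) = (-5/4 + 4/3)*(-15) = (1/12)*(-15) = -5/4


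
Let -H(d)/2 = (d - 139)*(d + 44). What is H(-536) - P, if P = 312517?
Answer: -976717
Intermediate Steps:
H(d) = -2*(-139 + d)*(44 + d) (H(d) = -2*(d - 139)*(d + 44) = -2*(-139 + d)*(44 + d))
H(-536) - P = (12232 - 2*(-536)² + 190*(-536)) - 1*312517 = (12232 - 2*287296 - 101840) - 312517 = (12232 - 574592 - 101840) - 312517 = -664200 - 312517 = -976717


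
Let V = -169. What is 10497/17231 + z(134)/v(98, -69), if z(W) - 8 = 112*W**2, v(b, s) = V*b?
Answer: -17239534083/142689911 ≈ -120.82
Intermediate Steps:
v(b, s) = -169*b
z(W) = 8 + 112*W**2
10497/17231 + z(134)/v(98, -69) = 10497/17231 + (8 + 112*134**2)/((-169*98)) = 10497*(1/17231) + (8 + 112*17956)/(-16562) = 10497/17231 + (8 + 2011072)*(-1/16562) = 10497/17231 + 2011080*(-1/16562) = 10497/17231 - 1005540/8281 = -17239534083/142689911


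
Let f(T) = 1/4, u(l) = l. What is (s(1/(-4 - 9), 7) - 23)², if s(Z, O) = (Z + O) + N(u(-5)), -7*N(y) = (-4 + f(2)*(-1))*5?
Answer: 22534009/132496 ≈ 170.07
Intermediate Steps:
f(T) = ¼
N(y) = 85/28 (N(y) = -(-4 + (¼)*(-1))*5/7 = -(-4 - ¼)*5/7 = -(-17)*5/28 = -⅐*(-85/4) = 85/28)
s(Z, O) = 85/28 + O + Z (s(Z, O) = (Z + O) + 85/28 = (O + Z) + 85/28 = 85/28 + O + Z)
(s(1/(-4 - 9), 7) - 23)² = ((85/28 + 7 + 1/(-4 - 9)) - 23)² = ((85/28 + 7 + 1/(-13)) - 23)² = ((85/28 + 7 - 1/13) - 23)² = (3625/364 - 23)² = (-4747/364)² = 22534009/132496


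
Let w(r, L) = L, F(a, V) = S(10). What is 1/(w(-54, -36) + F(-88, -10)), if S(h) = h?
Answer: -1/26 ≈ -0.038462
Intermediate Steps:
F(a, V) = 10
1/(w(-54, -36) + F(-88, -10)) = 1/(-36 + 10) = 1/(-26) = -1/26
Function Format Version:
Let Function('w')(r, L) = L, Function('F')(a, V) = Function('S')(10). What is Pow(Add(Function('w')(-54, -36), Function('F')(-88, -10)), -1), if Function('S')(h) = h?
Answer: Rational(-1, 26) ≈ -0.038462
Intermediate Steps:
Function('F')(a, V) = 10
Pow(Add(Function('w')(-54, -36), Function('F')(-88, -10)), -1) = Pow(Add(-36, 10), -1) = Pow(-26, -1) = Rational(-1, 26)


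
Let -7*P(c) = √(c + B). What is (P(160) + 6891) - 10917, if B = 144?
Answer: -4026 - 4*√19/7 ≈ -4028.5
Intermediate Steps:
P(c) = -√(144 + c)/7 (P(c) = -√(c + 144)/7 = -√(144 + c)/7)
(P(160) + 6891) - 10917 = (-√(144 + 160)/7 + 6891) - 10917 = (-4*√19/7 + 6891) - 10917 = (6891 - 4*√19/7) - 10917 = -4026 - 4*√19/7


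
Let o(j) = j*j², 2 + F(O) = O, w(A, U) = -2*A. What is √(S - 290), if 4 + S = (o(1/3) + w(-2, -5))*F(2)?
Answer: 7*I*√6 ≈ 17.146*I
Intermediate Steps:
F(O) = -2 + O
o(j) = j³
S = -4 (S = -4 + ((1/3)³ - 2*(-2))*(-2 + 2) = -4 + ((⅓)³ + 4)*0 = -4 + (1/27 + 4)*0 = -4 + (109/27)*0 = -4 + 0 = -4)
√(S - 290) = √(-4 - 290) = √(-294) = 7*I*√6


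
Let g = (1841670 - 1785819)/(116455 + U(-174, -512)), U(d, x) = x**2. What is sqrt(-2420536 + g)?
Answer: I*sqrt(346952838373988587)/378599 ≈ 1555.8*I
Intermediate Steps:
g = 55851/378599 (g = (1841670 - 1785819)/(116455 + (-512)**2) = 55851/(116455 + 262144) = 55851/378599 ≈ 0.14752)
sqrt(-2420536 + g) = sqrt(-2420536 + 55851/378599) = sqrt(-916412453213/378599) = I*sqrt(346952838373988587)/378599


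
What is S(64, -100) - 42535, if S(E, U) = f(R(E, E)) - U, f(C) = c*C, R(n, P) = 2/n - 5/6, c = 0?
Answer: -42435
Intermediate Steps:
R(n, P) = -5/6 + 2/n (R(n, P) = 2/n - 5*1/6 = 2/n - 5/6 = -5/6 + 2/n)
f(C) = 0 (f(C) = 0*C = 0)
S(E, U) = -U (S(E, U) = 0 - U = -U)
S(64, -100) - 42535 = -1*(-100) - 42535 = 100 - 42535 = -42435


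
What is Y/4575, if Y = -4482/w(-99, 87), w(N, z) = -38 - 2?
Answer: 747/30500 ≈ 0.024492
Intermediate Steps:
w(N, z) = -40
Y = 2241/20 (Y = -4482/(-40) = -4482*(-1/40) = 2241/20 ≈ 112.05)
Y/4575 = (2241/20)/4575 = (2241/20)*(1/4575) = 747/30500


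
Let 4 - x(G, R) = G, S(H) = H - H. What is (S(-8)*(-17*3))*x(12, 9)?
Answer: 0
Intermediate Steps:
S(H) = 0
x(G, R) = 4 - G
(S(-8)*(-17*3))*x(12, 9) = (0*(-17*3))*(4 - 1*12) = (0*(-51))*(4 - 12) = 0*(-8) = 0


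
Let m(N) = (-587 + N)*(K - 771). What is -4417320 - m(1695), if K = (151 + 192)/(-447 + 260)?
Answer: -665910680/187 ≈ -3.5610e+6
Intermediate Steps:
K = -343/187 (K = 343/(-187) = 343*(-1/187) = -343/187 ≈ -1.8342)
m(N) = 84833240/187 - 144520*N/187 (m(N) = (-587 + N)*(-343/187 - 771) = (-587 + N)*(-144520/187) = 84833240/187 - 144520*N/187)
-4417320 - m(1695) = -4417320 - (84833240/187 - 144520/187*1695) = -4417320 - (84833240/187 - 244961400/187) = -4417320 - 1*(-160128160/187) = -4417320 + 160128160/187 = -665910680/187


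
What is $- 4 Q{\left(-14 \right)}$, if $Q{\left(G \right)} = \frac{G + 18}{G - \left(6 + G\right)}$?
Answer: $\frac{8}{3} \approx 2.6667$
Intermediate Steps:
$Q{\left(G \right)} = -3 - \frac{G}{6}$ ($Q{\left(G \right)} = \frac{18 + G}{-6} = \left(18 + G\right) \left(- \frac{1}{6}\right) = -3 - \frac{G}{6}$)
$- 4 Q{\left(-14 \right)} = - 4 \left(-3 - - \frac{7}{3}\right) = - 4 \left(-3 + \frac{7}{3}\right) = \left(-4\right) \left(- \frac{2}{3}\right) = \frac{8}{3}$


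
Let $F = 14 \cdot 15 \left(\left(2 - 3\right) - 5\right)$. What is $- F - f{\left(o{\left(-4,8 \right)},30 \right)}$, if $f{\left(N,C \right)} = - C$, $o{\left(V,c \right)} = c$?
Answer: $1290$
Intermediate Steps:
$F = -1260$ ($F = 210 \left(-1 - 5\right) = 210 \left(-6\right) = -1260$)
$- F - f{\left(o{\left(-4,8 \right)},30 \right)} = \left(-1\right) \left(-1260\right) - \left(-1\right) 30 = 1260 - -30 = 1260 + 30 = 1290$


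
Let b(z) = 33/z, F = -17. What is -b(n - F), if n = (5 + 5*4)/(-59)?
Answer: -649/326 ≈ -1.9908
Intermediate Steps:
n = -25/59 (n = (5 + 20)*(-1/59) = 25*(-1/59) = -25/59 ≈ -0.42373)
-b(n - F) = -33/(-25/59 - 1*(-17)) = -33/(-25/59 + 17) = -33/978/59 = -33*59/978 = -1*649/326 = -649/326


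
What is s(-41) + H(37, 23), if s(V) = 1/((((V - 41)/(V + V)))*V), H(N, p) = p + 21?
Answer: 1803/41 ≈ 43.976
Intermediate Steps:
H(N, p) = 21 + p
s(V) = 2/(-41 + V) (s(V) = 1/((((-41 + V)/((2*V))))*V) = 1/((((-41 + V)*(1/(2*V))))*V) = 1/((((-41 + V)/(2*V)))*V) = (2*V/(-41 + V))/V = 2/(-41 + V))
s(-41) + H(37, 23) = 2/(-41 - 41) + (21 + 23) = 2/(-82) + 44 = 2*(-1/82) + 44 = -1/41 + 44 = 1803/41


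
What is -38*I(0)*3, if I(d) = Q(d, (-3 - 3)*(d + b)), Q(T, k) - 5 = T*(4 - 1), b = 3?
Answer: -570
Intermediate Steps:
Q(T, k) = 5 + 3*T (Q(T, k) = 5 + T*(4 - 1) = 5 + T*3 = 5 + 3*T)
I(d) = 5 + 3*d
-38*I(0)*3 = -38*(5 + 3*0)*3 = -38*(5 + 0)*3 = -190*3 = -38*15 = -570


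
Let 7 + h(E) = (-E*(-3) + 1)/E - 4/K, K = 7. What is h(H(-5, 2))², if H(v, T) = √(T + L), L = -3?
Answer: 975/49 + 64*I/7 ≈ 19.898 + 9.1429*I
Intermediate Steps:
H(v, T) = √(-3 + T) (H(v, T) = √(T - 3) = √(-3 + T))
h(E) = -53/7 + (1 + 3*E)/E (h(E) = -7 + ((-E*(-3) + 1)/E - 4/7) = -7 + ((3*E + 1)/E - 4*⅐) = -7 + ((1 + 3*E)/E - 4/7) = -7 + (-4/7 + (1 + 3*E)/E) = -53/7 + (1 + 3*E)/E)
h(H(-5, 2))² = (-32/7 + 1/(√(-3 + 2)))² = (-32/7 + 1/(√(-1)))² = (-32/7 + 1/I)² = (-32/7 - I)²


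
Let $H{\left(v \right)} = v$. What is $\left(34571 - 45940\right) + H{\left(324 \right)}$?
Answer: $-11045$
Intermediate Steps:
$\left(34571 - 45940\right) + H{\left(324 \right)} = \left(34571 - 45940\right) + 324 = -11369 + 324 = -11045$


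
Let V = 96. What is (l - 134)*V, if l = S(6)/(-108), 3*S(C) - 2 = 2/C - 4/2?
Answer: -1041992/81 ≈ -12864.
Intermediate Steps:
S(C) = 2/(3*C) (S(C) = ⅔ + (2/C - 4/2)/3 = ⅔ + (2/C - 4*½)/3 = ⅔ + (2/C - 2)/3 = ⅔ + (-2 + 2/C)/3 = ⅔ + (-⅔ + 2/(3*C)) = 2/(3*C))
l = -1/972 (l = ((⅔)/6)/(-108) = ((⅔)*(⅙))*(-1/108) = (⅑)*(-1/108) = -1/972 ≈ -0.0010288)
(l - 134)*V = (-1/972 - 134)*96 = -130249/972*96 = -1041992/81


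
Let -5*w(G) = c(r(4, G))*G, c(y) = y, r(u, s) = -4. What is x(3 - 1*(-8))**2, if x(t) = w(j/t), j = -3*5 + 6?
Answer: 1296/3025 ≈ 0.42843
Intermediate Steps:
j = -9 (j = -15 + 6 = -9)
w(G) = 4*G/5 (w(G) = -(-4)*G/5 = 4*G/5)
x(t) = -36/(5*t) (x(t) = 4*(-9/t)/5 = -36/(5*t))
x(3 - 1*(-8))**2 = (-36/(5*(3 - 1*(-8))))**2 = (-36/(5*(3 + 8)))**2 = (-36/5/11)**2 = (-36/5*1/11)**2 = (-36/55)**2 = 1296/3025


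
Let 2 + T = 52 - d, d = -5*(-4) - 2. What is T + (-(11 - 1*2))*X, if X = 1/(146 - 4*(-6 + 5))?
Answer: 1597/50 ≈ 31.940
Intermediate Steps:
d = 18 (d = 20 - 2 = 18)
T = 32 (T = -2 + (52 - 1*18) = -2 + (52 - 18) = -2 + 34 = 32)
X = 1/150 (X = 1/(146 - 4*(-1)) = 1/(146 + 4) = 1/150 ≈ 0.0066667)
T + (-(11 - 1*2))*X = 32 - (11 - 1*2)*(1/150) = 32 - (11 - 2)*(1/150) = 32 - 1*9*(1/150) = 32 - 9*1/150 = 32 - 3/50 = 1597/50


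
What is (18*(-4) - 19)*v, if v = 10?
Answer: -910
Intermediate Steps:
(18*(-4) - 19)*v = (18*(-4) - 19)*10 = (-72 - 19)*10 = -91*10 = -910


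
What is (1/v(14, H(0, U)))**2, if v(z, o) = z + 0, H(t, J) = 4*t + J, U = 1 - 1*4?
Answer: 1/196 ≈ 0.0051020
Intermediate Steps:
U = -3 (U = 1 - 4 = -3)
H(t, J) = J + 4*t
v(z, o) = z
(1/v(14, H(0, U)))**2 = (1/14)**2 = 1/196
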